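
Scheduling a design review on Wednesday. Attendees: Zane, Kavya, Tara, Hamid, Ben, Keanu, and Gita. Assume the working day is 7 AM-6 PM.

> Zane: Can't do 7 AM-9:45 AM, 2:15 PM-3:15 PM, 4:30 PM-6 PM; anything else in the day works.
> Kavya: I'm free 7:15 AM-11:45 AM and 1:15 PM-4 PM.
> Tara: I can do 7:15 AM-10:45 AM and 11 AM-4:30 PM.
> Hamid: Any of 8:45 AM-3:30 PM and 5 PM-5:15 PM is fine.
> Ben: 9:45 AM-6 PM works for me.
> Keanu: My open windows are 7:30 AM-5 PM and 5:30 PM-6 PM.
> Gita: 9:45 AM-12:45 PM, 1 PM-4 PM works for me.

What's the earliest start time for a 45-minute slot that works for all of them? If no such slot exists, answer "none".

Zane free: 09:45-14:15, 15:15-16:30 (invert busy blocks within the working day).
Kavya free: 07:15-11:45, 13:15-16:00.
Tara free: 07:15-10:45, 11:00-16:30.
Hamid free: 08:45-15:30, 17:00-17:15.
Ben free: 09:45-18:00.
Keanu free: 07:30-17:00, 17:30-18:00.
Gita free: 09:45-12:45, 13:00-16:00.
Zane ∩ Kavya: 09:45-11:45, 13:15-14:15, 15:15-16:00.
Zane ∩ Kavya ∩ Tara: 09:45-10:45, 11:00-11:45, 13:15-14:15, 15:15-16:00.
Zane ∩ Kavya ∩ Tara ∩ Hamid: 09:45-10:45, 11:00-11:45, 13:15-14:15, 15:15-15:30.
Zane ∩ Kavya ∩ Tara ∩ Hamid ∩ Ben: 09:45-10:45, 11:00-11:45, 13:15-14:15, 15:15-15:30.
Zane ∩ Kavya ∩ Tara ∩ Hamid ∩ Ben ∩ Keanu: 09:45-10:45, 11:00-11:45, 13:15-14:15, 15:15-15:30.
Zane ∩ Kavya ∩ Tara ∩ Hamid ∩ Ben ∩ Keanu ∩ Gita: 09:45-10:45, 11:00-11:45, 13:15-14:15, 15:15-15:30.
So the common availability across everyone is 09:45-10:45, 11:00-11:45, 13:15-14:15, 15:15-15:30.
The first common window of at least 45 minutes is 09:45-10:45, so the earliest start is 09:45.

09:45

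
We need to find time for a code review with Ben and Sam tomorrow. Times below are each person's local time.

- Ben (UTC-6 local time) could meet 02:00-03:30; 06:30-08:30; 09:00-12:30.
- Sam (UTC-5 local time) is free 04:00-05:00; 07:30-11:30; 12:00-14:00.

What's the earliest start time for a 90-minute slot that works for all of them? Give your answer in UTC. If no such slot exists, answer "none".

Ben in UTC: 08:00-09:30, 12:30-14:30, 15:00-18:30 (add 6h to convert from UTC-6).
Sam in UTC: 09:00-10:00, 12:30-16:30, 17:00-19:00 (add 5h to convert from UTC-5).
Ben ∩ Sam: 09:00-09:30, 12:30-14:30, 15:00-16:30, 17:00-18:30.
Those are the intersection windows.
The first common window of at least 90 minutes is 12:30-14:30, so the earliest start is 12:30.

12:30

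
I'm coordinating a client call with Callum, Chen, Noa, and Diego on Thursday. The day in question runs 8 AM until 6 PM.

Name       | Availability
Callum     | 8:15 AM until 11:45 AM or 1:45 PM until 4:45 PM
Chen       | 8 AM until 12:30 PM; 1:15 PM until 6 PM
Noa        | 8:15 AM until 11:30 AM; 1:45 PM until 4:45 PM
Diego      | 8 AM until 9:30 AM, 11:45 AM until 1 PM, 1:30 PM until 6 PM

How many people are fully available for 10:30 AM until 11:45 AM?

2

Callum and Chen can make the full 10:30-11:45 slot — that's 2.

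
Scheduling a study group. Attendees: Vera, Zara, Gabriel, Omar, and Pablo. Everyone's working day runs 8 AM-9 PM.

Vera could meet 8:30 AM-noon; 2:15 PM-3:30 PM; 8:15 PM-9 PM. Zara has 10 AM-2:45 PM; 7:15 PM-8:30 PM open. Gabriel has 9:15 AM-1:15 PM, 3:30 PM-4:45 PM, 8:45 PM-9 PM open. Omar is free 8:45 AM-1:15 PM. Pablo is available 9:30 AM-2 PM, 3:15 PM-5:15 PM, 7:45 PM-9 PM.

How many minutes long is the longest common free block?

120

Vera ∩ Zara: 10:00-12:00, 14:15-14:45, 20:15-20:30.
Vera ∩ Zara ∩ Gabriel: 10:00-12:00.
Vera ∩ Zara ∩ Gabriel ∩ Omar: 10:00-12:00.
Vera ∩ Zara ∩ Gabriel ∩ Omar ∩ Pablo: 10:00-12:00.
The longest is 10:00-12:00 at 120 minutes.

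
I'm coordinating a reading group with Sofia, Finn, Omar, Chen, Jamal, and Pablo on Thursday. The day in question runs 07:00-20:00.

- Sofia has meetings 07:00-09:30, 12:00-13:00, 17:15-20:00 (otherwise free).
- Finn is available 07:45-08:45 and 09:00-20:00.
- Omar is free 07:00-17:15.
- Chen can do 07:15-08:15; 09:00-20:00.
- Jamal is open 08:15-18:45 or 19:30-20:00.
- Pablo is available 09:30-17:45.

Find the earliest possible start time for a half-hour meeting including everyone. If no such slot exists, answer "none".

Sofia free: 09:30-12:00, 13:00-17:15 (invert busy blocks within the working day).
Finn free: 07:45-08:45, 09:00-20:00.
Omar free: 07:00-17:15.
Chen free: 07:15-08:15, 09:00-20:00.
Jamal free: 08:15-18:45, 19:30-20:00.
Pablo free: 09:30-17:45.
Sofia ∩ Finn: 09:30-12:00, 13:00-17:15.
Sofia ∩ Finn ∩ Omar: 09:30-12:00, 13:00-17:15.
Sofia ∩ Finn ∩ Omar ∩ Chen: 09:30-12:00, 13:00-17:15.
Sofia ∩ Finn ∩ Omar ∩ Chen ∩ Jamal: 09:30-12:00, 13:00-17:15.
Sofia ∩ Finn ∩ Omar ∩ Chen ∩ Jamal ∩ Pablo: 09:30-12:00, 13:00-17:15.
The first common window of at least 30 minutes is 09:30-12:00, so the earliest start is 09:30.

09:30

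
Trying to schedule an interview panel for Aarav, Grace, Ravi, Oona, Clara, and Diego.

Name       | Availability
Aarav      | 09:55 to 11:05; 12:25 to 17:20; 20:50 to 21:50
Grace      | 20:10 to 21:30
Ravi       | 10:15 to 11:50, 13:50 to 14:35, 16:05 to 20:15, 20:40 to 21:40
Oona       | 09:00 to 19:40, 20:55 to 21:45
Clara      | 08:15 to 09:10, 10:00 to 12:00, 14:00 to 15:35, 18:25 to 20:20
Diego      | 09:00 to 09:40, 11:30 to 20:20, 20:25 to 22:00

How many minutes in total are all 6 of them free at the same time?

0

Aarav ∩ Grace: 20:50-21:30.
Aarav ∩ Grace ∩ Ravi: 20:50-21:30.
Aarav ∩ Grace ∩ Ravi ∩ Oona: 20:55-21:30.
Aarav ∩ Grace ∩ Ravi ∩ Oona ∩ Clara: ∅.
Aarav ∩ Grace ∩ Ravi ∩ Oona ∩ Clara ∩ Diego: ∅.
There is no time when everyone is free.
There is no common window, so the total is 0 minutes.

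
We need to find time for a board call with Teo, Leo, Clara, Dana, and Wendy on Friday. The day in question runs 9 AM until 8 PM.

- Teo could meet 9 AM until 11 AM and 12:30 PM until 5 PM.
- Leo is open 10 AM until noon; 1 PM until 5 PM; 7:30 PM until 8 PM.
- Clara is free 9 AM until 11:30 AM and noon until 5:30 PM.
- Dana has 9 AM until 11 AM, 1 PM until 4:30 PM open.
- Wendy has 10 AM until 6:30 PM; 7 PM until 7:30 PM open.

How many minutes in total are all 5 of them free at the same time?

Teo ∩ Leo: 10:00-11:00, 13:00-17:00.
Teo ∩ Leo ∩ Clara: 10:00-11:00, 13:00-17:00.
Teo ∩ Leo ∩ Clara ∩ Dana: 10:00-11:00, 13:00-16:30.
Teo ∩ Leo ∩ Clara ∩ Dana ∩ Wendy: 10:00-11:00, 13:00-16:30.
Summing the common windows: 60 + 210 = 270 minutes.

270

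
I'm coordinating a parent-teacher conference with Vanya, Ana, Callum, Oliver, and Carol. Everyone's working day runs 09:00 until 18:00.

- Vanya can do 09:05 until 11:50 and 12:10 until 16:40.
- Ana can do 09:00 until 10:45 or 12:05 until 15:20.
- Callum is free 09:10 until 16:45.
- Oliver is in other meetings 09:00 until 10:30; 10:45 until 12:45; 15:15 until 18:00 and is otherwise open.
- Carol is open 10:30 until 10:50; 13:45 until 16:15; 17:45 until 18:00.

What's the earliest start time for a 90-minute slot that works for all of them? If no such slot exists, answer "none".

13:45

Vanya free: 09:05-11:50, 12:10-16:40.
Ana free: 09:00-10:45, 12:05-15:20.
Callum free: 09:10-16:45.
Oliver free: 10:30-10:45, 12:45-15:15 (invert busy blocks within the working day).
Carol free: 10:30-10:50, 13:45-16:15, 17:45-18:00.
Vanya ∩ Ana: 09:05-10:45, 12:10-15:20.
Vanya ∩ Ana ∩ Callum: 09:10-10:45, 12:10-15:20.
Vanya ∩ Ana ∩ Callum ∩ Oliver: 10:30-10:45, 12:45-15:15.
Vanya ∩ Ana ∩ Callum ∩ Oliver ∩ Carol: 10:30-10:45, 13:45-15:15.
The first common window of at least 90 minutes is 13:45-15:15, so the earliest start is 13:45.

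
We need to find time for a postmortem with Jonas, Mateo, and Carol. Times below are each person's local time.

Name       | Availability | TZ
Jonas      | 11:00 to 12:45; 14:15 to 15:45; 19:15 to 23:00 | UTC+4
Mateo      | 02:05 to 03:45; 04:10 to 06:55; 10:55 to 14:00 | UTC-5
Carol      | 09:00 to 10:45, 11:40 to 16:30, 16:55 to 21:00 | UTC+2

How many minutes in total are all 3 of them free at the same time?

Jonas in UTC: 07:00-08:45, 10:15-11:45, 15:15-19:00 (subtract 4h to convert from UTC+4).
Mateo in UTC: 07:05-08:45, 09:10-11:55, 15:55-19:00 (add 5h to convert from UTC-5).
Carol in UTC: 07:00-08:45, 09:40-14:30, 14:55-19:00 (subtract 2h to convert from UTC+2).
Jonas ∩ Mateo: 07:05-08:45, 10:15-11:45, 15:55-19:00.
Jonas ∩ Mateo ∩ Carol: 07:05-08:45, 10:15-11:45, 15:55-19:00.
Summing the common windows: 100 + 90 + 185 = 375 minutes.

375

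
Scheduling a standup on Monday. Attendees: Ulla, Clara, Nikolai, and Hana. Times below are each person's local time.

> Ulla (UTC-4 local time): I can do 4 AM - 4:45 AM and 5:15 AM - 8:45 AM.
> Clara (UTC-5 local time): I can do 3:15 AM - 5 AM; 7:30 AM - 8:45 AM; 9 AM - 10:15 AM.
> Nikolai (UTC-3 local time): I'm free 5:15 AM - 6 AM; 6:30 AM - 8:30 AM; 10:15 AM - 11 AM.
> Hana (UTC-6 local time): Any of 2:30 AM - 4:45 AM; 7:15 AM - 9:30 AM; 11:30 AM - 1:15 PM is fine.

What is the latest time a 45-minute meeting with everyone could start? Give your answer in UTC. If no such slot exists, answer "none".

none

Ulla in UTC: 08:00-08:45, 09:15-12:45 (add 4h to convert from UTC-4).
Clara in UTC: 08:15-10:00, 12:30-13:45, 14:00-15:15 (add 5h to convert from UTC-5).
Nikolai in UTC: 08:15-09:00, 09:30-11:30, 13:15-14:00 (add 3h to convert from UTC-3).
Hana in UTC: 08:30-10:45, 13:15-15:30, 17:30-19:15 (add 6h to convert from UTC-6).
Ulla ∩ Clara: 08:15-08:45, 09:15-10:00, 12:30-12:45.
Ulla ∩ Clara ∩ Nikolai: 08:15-08:45, 09:30-10:00.
Ulla ∩ Clara ∩ Nikolai ∩ Hana: 08:30-08:45, 09:30-10:00.
No common window is at least 45 minutes long.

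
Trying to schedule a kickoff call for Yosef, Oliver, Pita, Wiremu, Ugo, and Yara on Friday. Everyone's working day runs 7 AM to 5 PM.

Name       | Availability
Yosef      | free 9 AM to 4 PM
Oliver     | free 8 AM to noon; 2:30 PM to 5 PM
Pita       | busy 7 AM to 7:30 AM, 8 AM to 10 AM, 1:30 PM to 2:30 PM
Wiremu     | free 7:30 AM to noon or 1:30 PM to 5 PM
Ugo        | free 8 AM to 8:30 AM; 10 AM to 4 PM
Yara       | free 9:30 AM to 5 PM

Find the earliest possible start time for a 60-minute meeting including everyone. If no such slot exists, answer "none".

Yosef free: 09:00-16:00.
Oliver free: 08:00-12:00, 14:30-17:00.
Pita free: 07:30-08:00, 10:00-13:30, 14:30-17:00 (invert busy blocks within the working day).
Wiremu free: 07:30-12:00, 13:30-17:00.
Ugo free: 08:00-08:30, 10:00-16:00.
Yara free: 09:30-17:00.
Yosef ∩ Oliver: 09:00-12:00, 14:30-16:00.
Yosef ∩ Oliver ∩ Pita: 10:00-12:00, 14:30-16:00.
Yosef ∩ Oliver ∩ Pita ∩ Wiremu: 10:00-12:00, 14:30-16:00.
Yosef ∩ Oliver ∩ Pita ∩ Wiremu ∩ Ugo: 10:00-12:00, 14:30-16:00.
Yosef ∩ Oliver ∩ Pita ∩ Wiremu ∩ Ugo ∩ Yara: 10:00-12:00, 14:30-16:00.
So the common availability across everyone is 10:00-12:00, 14:30-16:00.
The first common window of at least 60 minutes is 10:00-12:00, so the earliest start is 10:00.

10:00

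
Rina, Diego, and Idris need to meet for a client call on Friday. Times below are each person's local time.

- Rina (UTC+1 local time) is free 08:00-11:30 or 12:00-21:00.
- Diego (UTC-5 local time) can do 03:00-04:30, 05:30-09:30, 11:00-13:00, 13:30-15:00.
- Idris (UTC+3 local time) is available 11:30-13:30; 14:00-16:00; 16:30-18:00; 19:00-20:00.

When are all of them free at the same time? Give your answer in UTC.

Rina in UTC: 07:00-10:30, 11:00-20:00 (subtract 1h to convert from UTC+1).
Diego in UTC: 08:00-09:30, 10:30-14:30, 16:00-18:00, 18:30-20:00 (add 5h to convert from UTC-5).
Idris in UTC: 08:30-10:30, 11:00-13:00, 13:30-15:00, 16:00-17:00 (subtract 3h to convert from UTC+3).
Rina ∩ Diego: 08:00-09:30, 11:00-14:30, 16:00-18:00, 18:30-20:00.
Rina ∩ Diego ∩ Idris: 08:30-09:30, 11:00-13:00, 13:30-14:30, 16:00-17:00.
So the common availability across everyone is 08:30-09:30, 11:00-13:00, 13:30-14:30, 16:00-17:00.

08:30-09:30, 11:00-13:00, 13:30-14:30, 16:00-17:00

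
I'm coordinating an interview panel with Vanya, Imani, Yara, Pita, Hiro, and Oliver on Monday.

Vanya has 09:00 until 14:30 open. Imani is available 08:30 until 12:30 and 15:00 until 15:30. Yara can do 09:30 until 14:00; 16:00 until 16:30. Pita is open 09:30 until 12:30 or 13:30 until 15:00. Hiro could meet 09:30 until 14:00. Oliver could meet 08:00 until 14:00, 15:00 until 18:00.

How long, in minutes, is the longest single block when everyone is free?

180

Vanya ∩ Imani: 09:00-12:30.
Vanya ∩ Imani ∩ Yara: 09:30-12:30.
Vanya ∩ Imani ∩ Yara ∩ Pita: 09:30-12:30.
Vanya ∩ Imani ∩ Yara ∩ Pita ∩ Hiro: 09:30-12:30.
Vanya ∩ Imani ∩ Yara ∩ Pita ∩ Hiro ∩ Oliver: 09:30-12:30.
The longest is 09:30-12:30 at 180 minutes.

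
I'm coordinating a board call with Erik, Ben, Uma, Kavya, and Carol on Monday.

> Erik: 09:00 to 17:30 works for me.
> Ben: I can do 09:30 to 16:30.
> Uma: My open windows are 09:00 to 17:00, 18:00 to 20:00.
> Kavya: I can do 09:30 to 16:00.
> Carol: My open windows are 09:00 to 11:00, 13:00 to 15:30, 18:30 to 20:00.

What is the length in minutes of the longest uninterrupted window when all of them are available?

150

Erik ∩ Ben: 09:30-16:30.
Erik ∩ Ben ∩ Uma: 09:30-16:30.
Erik ∩ Ben ∩ Uma ∩ Kavya: 09:30-16:00.
Erik ∩ Ben ∩ Uma ∩ Kavya ∩ Carol: 09:30-11:00, 13:00-15:30.
The longest is 13:00-15:30 at 150 minutes.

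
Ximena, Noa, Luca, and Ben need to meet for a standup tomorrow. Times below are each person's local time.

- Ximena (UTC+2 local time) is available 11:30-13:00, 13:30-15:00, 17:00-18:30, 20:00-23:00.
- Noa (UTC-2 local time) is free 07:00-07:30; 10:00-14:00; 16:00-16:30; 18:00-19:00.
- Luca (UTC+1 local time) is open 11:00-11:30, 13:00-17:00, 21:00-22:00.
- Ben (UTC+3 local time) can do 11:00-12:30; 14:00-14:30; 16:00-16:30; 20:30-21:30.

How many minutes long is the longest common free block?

0

Ximena in UTC: 09:30-11:00, 11:30-13:00, 15:00-16:30, 18:00-21:00 (subtract 2h to convert from UTC+2).
Noa in UTC: 09:00-09:30, 12:00-16:00, 18:00-18:30, 20:00-21:00 (add 2h to convert from UTC-2).
Luca in UTC: 10:00-10:30, 12:00-16:00, 20:00-21:00 (subtract 1h to convert from UTC+1).
Ben in UTC: 08:00-09:30, 11:00-11:30, 13:00-13:30, 17:30-18:30 (subtract 3h to convert from UTC+3).
Ximena ∩ Noa: 12:00-13:00, 15:00-16:00, 18:00-18:30, 20:00-21:00.
Ximena ∩ Noa ∩ Luca: 12:00-13:00, 15:00-16:00, 20:00-21:00.
Ximena ∩ Noa ∩ Luca ∩ Ben: ∅.
There is no time when everyone is free.
No common window exists, so the longest block is 0 minutes.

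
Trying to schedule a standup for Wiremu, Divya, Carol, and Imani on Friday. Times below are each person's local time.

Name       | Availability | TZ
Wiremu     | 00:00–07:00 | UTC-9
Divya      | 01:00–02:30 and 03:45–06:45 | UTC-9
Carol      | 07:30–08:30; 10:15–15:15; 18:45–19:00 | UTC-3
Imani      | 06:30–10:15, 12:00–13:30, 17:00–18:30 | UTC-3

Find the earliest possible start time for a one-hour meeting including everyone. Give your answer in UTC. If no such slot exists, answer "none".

10:30

Wiremu in UTC: 09:00-16:00 (add 9h to convert from UTC-9).
Divya in UTC: 10:00-11:30, 12:45-15:45 (add 9h to convert from UTC-9).
Carol in UTC: 10:30-11:30, 13:15-18:15, 21:45-22:00 (add 3h to convert from UTC-3).
Imani in UTC: 09:30-13:15, 15:00-16:30, 20:00-21:30 (add 3h to convert from UTC-3).
Wiremu ∩ Divya: 10:00-11:30, 12:45-15:45.
Wiremu ∩ Divya ∩ Carol: 10:30-11:30, 13:15-15:45.
Wiremu ∩ Divya ∩ Carol ∩ Imani: 10:30-11:30, 15:00-15:45.
Those are the intersection windows.
The first common window of at least 60 minutes is 10:30-11:30, so the earliest start is 10:30.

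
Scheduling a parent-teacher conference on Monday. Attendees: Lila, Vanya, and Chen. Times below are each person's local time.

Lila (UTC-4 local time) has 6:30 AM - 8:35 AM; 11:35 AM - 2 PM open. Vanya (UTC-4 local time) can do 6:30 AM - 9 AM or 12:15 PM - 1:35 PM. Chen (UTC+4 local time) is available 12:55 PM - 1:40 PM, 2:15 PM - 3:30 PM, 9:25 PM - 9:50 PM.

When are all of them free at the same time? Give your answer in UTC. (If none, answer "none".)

10:30-11:30, 17:25-17:35

Lila in UTC: 10:30-12:35, 15:35-18:00 (add 4h to convert from UTC-4).
Vanya in UTC: 10:30-13:00, 16:15-17:35 (add 4h to convert from UTC-4).
Chen in UTC: 08:55-09:40, 10:15-11:30, 17:25-17:50 (subtract 4h to convert from UTC+4).
Lila ∩ Vanya: 10:30-12:35, 16:15-17:35.
Lila ∩ Vanya ∩ Chen: 10:30-11:30, 17:25-17:35.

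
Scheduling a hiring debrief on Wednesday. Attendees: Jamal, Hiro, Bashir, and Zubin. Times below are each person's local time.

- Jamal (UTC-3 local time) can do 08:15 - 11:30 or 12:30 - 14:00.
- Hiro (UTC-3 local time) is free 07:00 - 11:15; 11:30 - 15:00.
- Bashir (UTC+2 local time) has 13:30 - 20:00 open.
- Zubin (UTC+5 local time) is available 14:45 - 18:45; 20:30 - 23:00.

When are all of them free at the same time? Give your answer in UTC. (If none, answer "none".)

Jamal in UTC: 11:15-14:30, 15:30-17:00 (add 3h to convert from UTC-3).
Hiro in UTC: 10:00-14:15, 14:30-18:00 (add 3h to convert from UTC-3).
Bashir in UTC: 11:30-18:00 (subtract 2h to convert from UTC+2).
Zubin in UTC: 09:45-13:45, 15:30-18:00 (subtract 5h to convert from UTC+5).
Jamal ∩ Hiro: 11:15-14:15, 15:30-17:00.
Jamal ∩ Hiro ∩ Bashir: 11:30-14:15, 15:30-17:00.
Jamal ∩ Hiro ∩ Bashir ∩ Zubin: 11:30-13:45, 15:30-17:00.
Those are the intersection windows.

11:30-13:45, 15:30-17:00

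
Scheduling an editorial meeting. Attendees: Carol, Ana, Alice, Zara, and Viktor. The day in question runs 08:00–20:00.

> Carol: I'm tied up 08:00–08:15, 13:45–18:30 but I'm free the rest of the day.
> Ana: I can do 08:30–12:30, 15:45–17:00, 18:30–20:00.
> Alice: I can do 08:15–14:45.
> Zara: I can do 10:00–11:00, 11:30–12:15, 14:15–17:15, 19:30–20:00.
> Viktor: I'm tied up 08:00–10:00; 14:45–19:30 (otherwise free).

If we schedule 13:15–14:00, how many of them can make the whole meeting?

Carol free: 08:15-13:45, 18:30-20:00 (invert busy blocks within the working day).
Ana free: 08:30-12:30, 15:45-17:00, 18:30-20:00.
Alice free: 08:15-14:45.
Zara free: 10:00-11:00, 11:30-12:15, 14:15-17:15, 19:30-20:00.
Viktor free: 10:00-14:45, 19:30-20:00 (invert busy blocks within the working day).
Alice and Viktor can make the full 13:15-14:00 slot — that's 2.

2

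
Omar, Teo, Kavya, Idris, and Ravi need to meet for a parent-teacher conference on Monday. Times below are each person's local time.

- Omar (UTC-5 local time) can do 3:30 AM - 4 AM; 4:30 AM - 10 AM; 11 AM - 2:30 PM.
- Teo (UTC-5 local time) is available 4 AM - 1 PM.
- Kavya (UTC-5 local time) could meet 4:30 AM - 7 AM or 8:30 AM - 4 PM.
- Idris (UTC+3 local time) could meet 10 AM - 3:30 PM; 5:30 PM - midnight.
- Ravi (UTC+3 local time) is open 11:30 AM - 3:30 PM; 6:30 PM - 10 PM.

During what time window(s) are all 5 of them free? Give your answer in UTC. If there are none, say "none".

09:30-12:00, 16:00-18:00

Omar in UTC: 08:30-09:00, 09:30-15:00, 16:00-19:30 (add 5h to convert from UTC-5).
Teo in UTC: 09:00-18:00 (add 5h to convert from UTC-5).
Kavya in UTC: 09:30-12:00, 13:30-21:00 (add 5h to convert from UTC-5).
Idris in UTC: 07:00-12:30, 14:30-21:00 (subtract 3h to convert from UTC+3).
Ravi in UTC: 08:30-12:30, 15:30-19:00 (subtract 3h to convert from UTC+3).
Omar ∩ Teo: 09:30-15:00, 16:00-18:00.
Omar ∩ Teo ∩ Kavya: 09:30-12:00, 13:30-15:00, 16:00-18:00.
Omar ∩ Teo ∩ Kavya ∩ Idris: 09:30-12:00, 14:30-15:00, 16:00-18:00.
Omar ∩ Teo ∩ Kavya ∩ Idris ∩ Ravi: 09:30-12:00, 16:00-18:00.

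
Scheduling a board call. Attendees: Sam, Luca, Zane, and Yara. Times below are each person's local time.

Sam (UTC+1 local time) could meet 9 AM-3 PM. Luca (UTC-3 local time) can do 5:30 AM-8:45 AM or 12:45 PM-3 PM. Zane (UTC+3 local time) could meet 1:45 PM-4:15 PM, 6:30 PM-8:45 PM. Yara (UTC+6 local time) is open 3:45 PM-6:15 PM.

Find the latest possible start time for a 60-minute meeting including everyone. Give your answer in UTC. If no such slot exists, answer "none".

Sam in UTC: 08:00-14:00 (subtract 1h to convert from UTC+1).
Luca in UTC: 08:30-11:45, 15:45-18:00 (add 3h to convert from UTC-3).
Zane in UTC: 10:45-13:15, 15:30-17:45 (subtract 3h to convert from UTC+3).
Yara in UTC: 09:45-12:15 (subtract 6h to convert from UTC+6).
Sam ∩ Luca: 08:30-11:45.
Sam ∩ Luca ∩ Zane: 10:45-11:45.
Sam ∩ Luca ∩ Zane ∩ Yara: 10:45-11:45.
The last common window of at least 60 minutes is 10:45-11:45; a 60-minute meeting can start as late as 10:45 and still end by 11:45.

10:45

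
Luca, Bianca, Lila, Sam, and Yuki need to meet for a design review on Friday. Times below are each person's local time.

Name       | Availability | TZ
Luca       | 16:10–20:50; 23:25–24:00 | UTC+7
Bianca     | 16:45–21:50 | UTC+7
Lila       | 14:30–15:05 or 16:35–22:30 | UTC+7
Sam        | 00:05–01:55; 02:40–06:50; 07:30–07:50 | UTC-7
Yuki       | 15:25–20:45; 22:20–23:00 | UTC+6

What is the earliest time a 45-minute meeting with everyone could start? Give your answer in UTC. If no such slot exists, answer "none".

Luca in UTC: 09:10-13:50, 16:25-17:00 (subtract 7h to convert from UTC+7).
Bianca in UTC: 09:45-14:50 (subtract 7h to convert from UTC+7).
Lila in UTC: 07:30-08:05, 09:35-15:30 (subtract 7h to convert from UTC+7).
Sam in UTC: 07:05-08:55, 09:40-13:50, 14:30-14:50 (add 7h to convert from UTC-7).
Yuki in UTC: 09:25-14:45, 16:20-17:00 (subtract 6h to convert from UTC+6).
Luca ∩ Bianca: 09:45-13:50.
Luca ∩ Bianca ∩ Lila: 09:45-13:50.
Luca ∩ Bianca ∩ Lila ∩ Sam: 09:45-13:50.
Luca ∩ Bianca ∩ Lila ∩ Sam ∩ Yuki: 09:45-13:50.
The first common window of at least 45 minutes is 09:45-13:50, so the earliest start is 09:45.

09:45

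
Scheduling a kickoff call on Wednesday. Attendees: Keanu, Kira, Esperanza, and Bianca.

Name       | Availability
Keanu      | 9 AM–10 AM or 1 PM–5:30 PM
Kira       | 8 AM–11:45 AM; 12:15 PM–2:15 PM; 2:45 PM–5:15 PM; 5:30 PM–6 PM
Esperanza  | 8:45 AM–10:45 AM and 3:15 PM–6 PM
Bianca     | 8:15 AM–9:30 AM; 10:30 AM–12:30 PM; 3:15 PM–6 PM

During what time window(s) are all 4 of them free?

Keanu ∩ Kira: 09:00-10:00, 13:00-14:15, 14:45-17:15.
Keanu ∩ Kira ∩ Esperanza: 09:00-10:00, 15:15-17:15.
Keanu ∩ Kira ∩ Esperanza ∩ Bianca: 09:00-09:30, 15:15-17:15.

09:00-09:30, 15:15-17:15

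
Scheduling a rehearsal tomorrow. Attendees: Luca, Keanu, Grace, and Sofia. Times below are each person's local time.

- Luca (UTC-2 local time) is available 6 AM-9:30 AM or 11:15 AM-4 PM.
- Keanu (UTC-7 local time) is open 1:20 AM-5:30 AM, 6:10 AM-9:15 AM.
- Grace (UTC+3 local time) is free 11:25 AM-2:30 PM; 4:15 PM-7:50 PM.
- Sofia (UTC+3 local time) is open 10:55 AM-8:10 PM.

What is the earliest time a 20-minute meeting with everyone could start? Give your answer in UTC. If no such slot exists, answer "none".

08:25

Luca in UTC: 08:00-11:30, 13:15-18:00 (add 2h to convert from UTC-2).
Keanu in UTC: 08:20-12:30, 13:10-16:15 (add 7h to convert from UTC-7).
Grace in UTC: 08:25-11:30, 13:15-16:50 (subtract 3h to convert from UTC+3).
Sofia in UTC: 07:55-17:10 (subtract 3h to convert from UTC+3).
Luca ∩ Keanu: 08:20-11:30, 13:15-16:15.
Luca ∩ Keanu ∩ Grace: 08:25-11:30, 13:15-16:15.
Luca ∩ Keanu ∩ Grace ∩ Sofia: 08:25-11:30, 13:15-16:15.
The first common window of at least 20 minutes is 08:25-11:30, so the earliest start is 08:25.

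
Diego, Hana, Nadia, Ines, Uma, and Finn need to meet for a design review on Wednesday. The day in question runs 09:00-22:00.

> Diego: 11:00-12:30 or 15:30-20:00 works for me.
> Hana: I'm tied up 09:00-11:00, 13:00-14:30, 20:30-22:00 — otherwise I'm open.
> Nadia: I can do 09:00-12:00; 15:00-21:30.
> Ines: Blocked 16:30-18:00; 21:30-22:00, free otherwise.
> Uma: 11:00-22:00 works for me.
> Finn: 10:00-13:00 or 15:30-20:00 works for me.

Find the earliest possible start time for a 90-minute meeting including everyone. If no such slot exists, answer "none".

Diego free: 11:00-12:30, 15:30-20:00.
Hana free: 11:00-13:00, 14:30-20:30 (invert busy blocks within the working day).
Nadia free: 09:00-12:00, 15:00-21:30.
Ines free: 09:00-16:30, 18:00-21:30 (invert busy blocks within the working day).
Uma free: 11:00-22:00.
Finn free: 10:00-13:00, 15:30-20:00.
Diego ∩ Hana: 11:00-12:30, 15:30-20:00.
Diego ∩ Hana ∩ Nadia: 11:00-12:00, 15:30-20:00.
Diego ∩ Hana ∩ Nadia ∩ Ines: 11:00-12:00, 15:30-16:30, 18:00-20:00.
Diego ∩ Hana ∩ Nadia ∩ Ines ∩ Uma: 11:00-12:00, 15:30-16:30, 18:00-20:00.
Diego ∩ Hana ∩ Nadia ∩ Ines ∩ Uma ∩ Finn: 11:00-12:00, 15:30-16:30, 18:00-20:00.
The first common window of at least 90 minutes is 18:00-20:00, so the earliest start is 18:00.

18:00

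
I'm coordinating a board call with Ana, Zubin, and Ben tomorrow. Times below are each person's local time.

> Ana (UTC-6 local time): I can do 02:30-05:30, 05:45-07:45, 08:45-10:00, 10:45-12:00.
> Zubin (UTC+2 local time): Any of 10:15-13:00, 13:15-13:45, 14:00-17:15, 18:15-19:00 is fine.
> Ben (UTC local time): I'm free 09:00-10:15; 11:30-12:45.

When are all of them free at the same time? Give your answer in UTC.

09:00-10:15, 12:00-12:45

Ana in UTC: 08:30-11:30, 11:45-13:45, 14:45-16:00, 16:45-18:00 (add 6h to convert from UTC-6).
Zubin in UTC: 08:15-11:00, 11:15-11:45, 12:00-15:15, 16:15-17:00 (subtract 2h to convert from UTC+2).
Ben in UTC: 09:00-10:15, 11:30-12:45.
Ana ∩ Zubin: 08:30-11:00, 11:15-11:30, 12:00-13:45, 14:45-15:15, 16:45-17:00.
Ana ∩ Zubin ∩ Ben: 09:00-10:15, 12:00-12:45.
So the common availability across everyone is 09:00-10:15, 12:00-12:45.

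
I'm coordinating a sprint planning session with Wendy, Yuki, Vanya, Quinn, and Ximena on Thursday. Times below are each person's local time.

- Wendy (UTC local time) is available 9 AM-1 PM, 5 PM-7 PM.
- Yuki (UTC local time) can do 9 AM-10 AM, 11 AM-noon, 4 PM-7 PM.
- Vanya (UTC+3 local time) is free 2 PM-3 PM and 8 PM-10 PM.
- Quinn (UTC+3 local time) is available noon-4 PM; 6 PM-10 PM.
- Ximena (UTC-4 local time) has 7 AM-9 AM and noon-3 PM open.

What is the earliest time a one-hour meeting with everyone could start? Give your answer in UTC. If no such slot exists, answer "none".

Wendy in UTC: 09:00-13:00, 17:00-19:00.
Yuki in UTC: 09:00-10:00, 11:00-12:00, 16:00-19:00.
Vanya in UTC: 11:00-12:00, 17:00-19:00 (subtract 3h to convert from UTC+3).
Quinn in UTC: 09:00-13:00, 15:00-19:00 (subtract 3h to convert from UTC+3).
Ximena in UTC: 11:00-13:00, 16:00-19:00 (add 4h to convert from UTC-4).
Wendy ∩ Yuki: 09:00-10:00, 11:00-12:00, 17:00-19:00.
Wendy ∩ Yuki ∩ Vanya: 11:00-12:00, 17:00-19:00.
Wendy ∩ Yuki ∩ Vanya ∩ Quinn: 11:00-12:00, 17:00-19:00.
Wendy ∩ Yuki ∩ Vanya ∩ Quinn ∩ Ximena: 11:00-12:00, 17:00-19:00.
The first common window of at least 60 minutes is 11:00-12:00, so the earliest start is 11:00.

11:00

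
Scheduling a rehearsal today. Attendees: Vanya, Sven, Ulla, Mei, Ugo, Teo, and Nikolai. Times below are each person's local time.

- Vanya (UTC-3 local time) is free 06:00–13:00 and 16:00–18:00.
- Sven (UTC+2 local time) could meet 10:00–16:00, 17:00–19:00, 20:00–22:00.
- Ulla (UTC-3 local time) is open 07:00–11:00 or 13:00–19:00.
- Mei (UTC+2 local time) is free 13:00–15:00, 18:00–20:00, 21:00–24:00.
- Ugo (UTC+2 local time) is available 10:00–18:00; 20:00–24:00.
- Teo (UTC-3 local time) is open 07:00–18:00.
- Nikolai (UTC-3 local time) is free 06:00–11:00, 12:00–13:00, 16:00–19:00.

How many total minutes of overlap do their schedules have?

180

Vanya in UTC: 09:00-16:00, 19:00-21:00 (add 3h to convert from UTC-3).
Sven in UTC: 08:00-14:00, 15:00-17:00, 18:00-20:00 (subtract 2h to convert from UTC+2).
Ulla in UTC: 10:00-14:00, 16:00-22:00 (add 3h to convert from UTC-3).
Mei in UTC: 11:00-13:00, 16:00-18:00, 19:00-22:00 (subtract 2h to convert from UTC+2).
Ugo in UTC: 08:00-16:00, 18:00-22:00 (subtract 2h to convert from UTC+2).
Teo in UTC: 10:00-21:00 (add 3h to convert from UTC-3).
Nikolai in UTC: 09:00-14:00, 15:00-16:00, 19:00-22:00 (add 3h to convert from UTC-3).
Vanya ∩ Sven: 09:00-14:00, 15:00-16:00, 19:00-20:00.
Vanya ∩ Sven ∩ Ulla: 10:00-14:00, 19:00-20:00.
Vanya ∩ Sven ∩ Ulla ∩ Mei: 11:00-13:00, 19:00-20:00.
Vanya ∩ Sven ∩ Ulla ∩ Mei ∩ Ugo: 11:00-13:00, 19:00-20:00.
Vanya ∩ Sven ∩ Ulla ∩ Mei ∩ Ugo ∩ Teo: 11:00-13:00, 19:00-20:00.
Vanya ∩ Sven ∩ Ulla ∩ Mei ∩ Ugo ∩ Teo ∩ Nikolai: 11:00-13:00, 19:00-20:00.
Summing the common windows: 120 + 60 = 180 minutes.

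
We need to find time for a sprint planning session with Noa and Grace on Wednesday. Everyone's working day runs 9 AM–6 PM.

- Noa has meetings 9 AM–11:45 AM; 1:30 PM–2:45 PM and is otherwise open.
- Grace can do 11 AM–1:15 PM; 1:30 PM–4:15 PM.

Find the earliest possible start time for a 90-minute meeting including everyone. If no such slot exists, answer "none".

Noa free: 11:45-13:30, 14:45-18:00 (invert busy blocks within the working day).
Grace free: 11:00-13:15, 13:30-16:15.
Noa ∩ Grace: 11:45-13:15, 14:45-16:15.
The first common window of at least 90 minutes is 11:45-13:15, so the earliest start is 11:45.

11:45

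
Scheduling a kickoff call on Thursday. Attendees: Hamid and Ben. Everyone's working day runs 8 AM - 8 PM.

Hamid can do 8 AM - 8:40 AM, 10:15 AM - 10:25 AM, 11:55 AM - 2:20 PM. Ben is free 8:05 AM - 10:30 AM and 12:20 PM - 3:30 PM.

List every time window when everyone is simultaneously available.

08:05-08:40, 10:15-10:25, 12:20-14:20

Hamid ∩ Ben: 08:05-08:40, 10:15-10:25, 12:20-14:20.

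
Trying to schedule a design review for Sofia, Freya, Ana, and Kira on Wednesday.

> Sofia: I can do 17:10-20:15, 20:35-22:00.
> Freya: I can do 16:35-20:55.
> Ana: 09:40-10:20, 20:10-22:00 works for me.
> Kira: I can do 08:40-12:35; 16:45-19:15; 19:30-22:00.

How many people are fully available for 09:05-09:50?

Kira can make the full 09:05-09:50 slot — that's 1.

1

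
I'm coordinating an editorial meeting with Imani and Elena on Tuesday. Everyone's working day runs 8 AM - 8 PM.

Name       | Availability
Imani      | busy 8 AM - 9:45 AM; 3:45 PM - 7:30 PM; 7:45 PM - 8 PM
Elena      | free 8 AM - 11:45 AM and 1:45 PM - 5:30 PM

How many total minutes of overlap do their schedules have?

Imani free: 09:45-15:45, 19:30-19:45 (invert busy blocks within the working day).
Elena free: 08:00-11:45, 13:45-17:30.
Imani ∩ Elena: 09:45-11:45, 13:45-15:45.
Summing the common windows: 120 + 120 = 240 minutes.

240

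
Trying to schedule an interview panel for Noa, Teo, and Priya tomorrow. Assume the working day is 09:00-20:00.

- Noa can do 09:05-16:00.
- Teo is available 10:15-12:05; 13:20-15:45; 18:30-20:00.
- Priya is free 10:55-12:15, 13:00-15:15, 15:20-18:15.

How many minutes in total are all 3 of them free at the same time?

210

Noa ∩ Teo: 10:15-12:05, 13:20-15:45.
Noa ∩ Teo ∩ Priya: 10:55-12:05, 13:20-15:15, 15:20-15:45.
Summing the common windows: 70 + 115 + 25 = 210 minutes.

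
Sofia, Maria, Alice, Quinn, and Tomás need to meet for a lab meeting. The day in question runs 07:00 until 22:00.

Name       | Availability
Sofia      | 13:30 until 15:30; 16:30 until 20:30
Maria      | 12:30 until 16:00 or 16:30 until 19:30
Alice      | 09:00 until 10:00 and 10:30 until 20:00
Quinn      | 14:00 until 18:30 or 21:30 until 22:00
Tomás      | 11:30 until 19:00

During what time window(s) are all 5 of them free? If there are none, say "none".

Sofia ∩ Maria: 13:30-15:30, 16:30-19:30.
Sofia ∩ Maria ∩ Alice: 13:30-15:30, 16:30-19:30.
Sofia ∩ Maria ∩ Alice ∩ Quinn: 14:00-15:30, 16:30-18:30.
Sofia ∩ Maria ∩ Alice ∩ Quinn ∩ Tomás: 14:00-15:30, 16:30-18:30.

14:00-15:30, 16:30-18:30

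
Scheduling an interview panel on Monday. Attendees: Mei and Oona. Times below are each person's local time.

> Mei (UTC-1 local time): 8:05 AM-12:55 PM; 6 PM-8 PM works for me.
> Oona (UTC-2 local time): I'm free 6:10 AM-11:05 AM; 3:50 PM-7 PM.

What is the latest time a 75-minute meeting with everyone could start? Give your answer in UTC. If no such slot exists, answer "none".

Mei in UTC: 09:05-13:55, 19:00-21:00 (add 1h to convert from UTC-1).
Oona in UTC: 08:10-13:05, 17:50-21:00 (add 2h to convert from UTC-2).
Mei ∩ Oona: 09:05-13:05, 19:00-21:00.
The last common window of at least 75 minutes is 19:00-21:00; a 75-minute meeting can start as late as 19:45 and still end by 21:00.

19:45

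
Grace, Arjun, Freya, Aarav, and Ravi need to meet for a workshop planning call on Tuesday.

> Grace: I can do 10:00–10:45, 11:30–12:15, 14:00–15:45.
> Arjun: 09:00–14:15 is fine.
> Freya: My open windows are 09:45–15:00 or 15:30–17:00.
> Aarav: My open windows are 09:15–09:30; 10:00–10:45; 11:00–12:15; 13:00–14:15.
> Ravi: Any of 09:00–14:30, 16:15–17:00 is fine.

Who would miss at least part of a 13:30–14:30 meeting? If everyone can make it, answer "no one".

Aarav, Arjun, Grace

Grace: not fully free for 13:30-14:30. Arjun: not fully free for 13:30-14:30. Freya: free for 13:30-14:30. Aarav: not fully free for 13:30-14:30. Ravi: free for 13:30-14:30.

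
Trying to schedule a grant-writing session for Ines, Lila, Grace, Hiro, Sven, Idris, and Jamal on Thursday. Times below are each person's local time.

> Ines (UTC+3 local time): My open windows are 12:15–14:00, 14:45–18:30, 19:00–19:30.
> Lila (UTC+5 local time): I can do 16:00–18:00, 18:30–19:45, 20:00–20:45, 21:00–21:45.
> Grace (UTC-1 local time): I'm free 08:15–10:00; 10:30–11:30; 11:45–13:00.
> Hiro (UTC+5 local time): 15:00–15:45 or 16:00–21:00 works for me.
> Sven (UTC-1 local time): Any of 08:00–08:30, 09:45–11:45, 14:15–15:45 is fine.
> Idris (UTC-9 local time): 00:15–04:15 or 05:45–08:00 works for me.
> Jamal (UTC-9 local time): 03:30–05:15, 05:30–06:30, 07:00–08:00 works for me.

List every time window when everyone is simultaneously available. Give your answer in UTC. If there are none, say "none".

none

Ines in UTC: 09:15-11:00, 11:45-15:30, 16:00-16:30 (subtract 3h to convert from UTC+3).
Lila in UTC: 11:00-13:00, 13:30-14:45, 15:00-15:45, 16:00-16:45 (subtract 5h to convert from UTC+5).
Grace in UTC: 09:15-11:00, 11:30-12:30, 12:45-14:00 (add 1h to convert from UTC-1).
Hiro in UTC: 10:00-10:45, 11:00-16:00 (subtract 5h to convert from UTC+5).
Sven in UTC: 09:00-09:30, 10:45-12:45, 15:15-16:45 (add 1h to convert from UTC-1).
Idris in UTC: 09:15-13:15, 14:45-17:00 (add 9h to convert from UTC-9).
Jamal in UTC: 12:30-14:15, 14:30-15:30, 16:00-17:00 (add 9h to convert from UTC-9).
Ines ∩ Lila: 11:45-13:00, 13:30-14:45, 15:00-15:30, 16:00-16:30.
Ines ∩ Lila ∩ Grace: 11:45-12:30, 12:45-13:00, 13:30-14:00.
Ines ∩ Lila ∩ Grace ∩ Hiro: 11:45-12:30, 12:45-13:00, 13:30-14:00.
Ines ∩ Lila ∩ Grace ∩ Hiro ∩ Sven: 11:45-12:30.
Ines ∩ Lila ∩ Grace ∩ Hiro ∩ Sven ∩ Idris: 11:45-12:30.
Ines ∩ Lila ∩ Grace ∩ Hiro ∩ Sven ∩ Idris ∩ Jamal: ∅.
There is no time when everyone is free.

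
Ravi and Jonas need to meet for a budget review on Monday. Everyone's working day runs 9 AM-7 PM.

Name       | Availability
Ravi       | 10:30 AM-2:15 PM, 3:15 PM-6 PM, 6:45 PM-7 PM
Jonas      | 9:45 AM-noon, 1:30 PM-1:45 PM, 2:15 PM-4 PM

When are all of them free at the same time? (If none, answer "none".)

Ravi ∩ Jonas: 10:30-12:00, 13:30-13:45, 15:15-16:00.

10:30-12:00, 13:30-13:45, 15:15-16:00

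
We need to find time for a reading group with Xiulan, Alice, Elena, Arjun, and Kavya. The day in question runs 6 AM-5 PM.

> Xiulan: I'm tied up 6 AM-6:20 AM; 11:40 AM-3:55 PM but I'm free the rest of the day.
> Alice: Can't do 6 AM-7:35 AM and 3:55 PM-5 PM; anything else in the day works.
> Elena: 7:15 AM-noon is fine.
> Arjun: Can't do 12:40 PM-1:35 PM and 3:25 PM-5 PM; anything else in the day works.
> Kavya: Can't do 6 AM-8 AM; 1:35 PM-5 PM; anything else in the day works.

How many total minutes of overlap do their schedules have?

Xiulan free: 06:20-11:40, 15:55-17:00 (invert busy blocks within the working day).
Alice free: 07:35-15:55 (invert busy blocks within the working day).
Elena free: 07:15-12:00.
Arjun free: 06:00-12:40, 13:35-15:25 (invert busy blocks within the working day).
Kavya free: 08:00-13:35 (invert busy blocks within the working day).
Xiulan ∩ Alice: 07:35-11:40.
Xiulan ∩ Alice ∩ Elena: 07:35-11:40.
Xiulan ∩ Alice ∩ Elena ∩ Arjun: 07:35-11:40.
Xiulan ∩ Alice ∩ Elena ∩ Arjun ∩ Kavya: 08:00-11:40.
Those are the intersection windows.
That's a single block of 220 minutes.

220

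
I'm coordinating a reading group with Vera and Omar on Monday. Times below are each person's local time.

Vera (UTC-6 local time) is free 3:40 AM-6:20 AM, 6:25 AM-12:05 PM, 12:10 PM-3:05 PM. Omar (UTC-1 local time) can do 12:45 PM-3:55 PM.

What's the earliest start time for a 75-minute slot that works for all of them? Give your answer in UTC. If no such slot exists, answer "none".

13:45

Vera in UTC: 09:40-12:20, 12:25-18:05, 18:10-21:05 (add 6h to convert from UTC-6).
Omar in UTC: 13:45-16:55 (add 1h to convert from UTC-1).
Vera ∩ Omar: 13:45-16:55.
So the common availability across everyone is 13:45-16:55.
The first common window of at least 75 minutes is 13:45-16:55, so the earliest start is 13:45.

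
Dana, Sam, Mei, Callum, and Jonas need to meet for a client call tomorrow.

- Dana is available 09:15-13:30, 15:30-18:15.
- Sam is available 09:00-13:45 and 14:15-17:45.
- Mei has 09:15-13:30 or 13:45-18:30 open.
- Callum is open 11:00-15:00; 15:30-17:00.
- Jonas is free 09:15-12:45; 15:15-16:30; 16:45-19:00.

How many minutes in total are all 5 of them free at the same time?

180

Dana ∩ Sam: 09:15-13:30, 15:30-17:45.
Dana ∩ Sam ∩ Mei: 09:15-13:30, 15:30-17:45.
Dana ∩ Sam ∩ Mei ∩ Callum: 11:00-13:30, 15:30-17:00.
Dana ∩ Sam ∩ Mei ∩ Callum ∩ Jonas: 11:00-12:45, 15:30-16:30, 16:45-17:00.
Summing the common windows: 105 + 60 + 15 = 180 minutes.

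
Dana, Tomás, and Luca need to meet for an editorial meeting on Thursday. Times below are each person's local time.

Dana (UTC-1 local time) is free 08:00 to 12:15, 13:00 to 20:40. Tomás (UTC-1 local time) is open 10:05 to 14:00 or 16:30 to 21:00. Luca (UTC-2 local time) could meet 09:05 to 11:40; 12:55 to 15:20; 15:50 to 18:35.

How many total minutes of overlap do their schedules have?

300

Dana in UTC: 09:00-13:15, 14:00-21:40 (add 1h to convert from UTC-1).
Tomás in UTC: 11:05-15:00, 17:30-22:00 (add 1h to convert from UTC-1).
Luca in UTC: 11:05-13:40, 14:55-17:20, 17:50-20:35 (add 2h to convert from UTC-2).
Dana ∩ Tomás: 11:05-13:15, 14:00-15:00, 17:30-21:40.
Dana ∩ Tomás ∩ Luca: 11:05-13:15, 14:55-15:00, 17:50-20:35.
Summing the common windows: 130 + 5 + 165 = 300 minutes.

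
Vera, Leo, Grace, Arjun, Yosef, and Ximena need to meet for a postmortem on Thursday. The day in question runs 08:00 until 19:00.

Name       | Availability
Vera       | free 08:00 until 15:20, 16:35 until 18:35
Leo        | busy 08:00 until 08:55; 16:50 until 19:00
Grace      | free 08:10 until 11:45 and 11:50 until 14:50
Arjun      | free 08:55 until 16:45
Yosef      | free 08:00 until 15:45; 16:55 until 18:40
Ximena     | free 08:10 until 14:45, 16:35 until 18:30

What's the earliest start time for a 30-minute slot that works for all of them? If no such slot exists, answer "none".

Vera free: 08:00-15:20, 16:35-18:35.
Leo free: 08:55-16:50 (invert busy blocks within the working day).
Grace free: 08:10-11:45, 11:50-14:50.
Arjun free: 08:55-16:45.
Yosef free: 08:00-15:45, 16:55-18:40.
Ximena free: 08:10-14:45, 16:35-18:30.
Vera ∩ Leo: 08:55-15:20, 16:35-16:50.
Vera ∩ Leo ∩ Grace: 08:55-11:45, 11:50-14:50.
Vera ∩ Leo ∩ Grace ∩ Arjun: 08:55-11:45, 11:50-14:50.
Vera ∩ Leo ∩ Grace ∩ Arjun ∩ Yosef: 08:55-11:45, 11:50-14:50.
Vera ∩ Leo ∩ Grace ∩ Arjun ∩ Yosef ∩ Ximena: 08:55-11:45, 11:50-14:45.
The first common window of at least 30 minutes is 08:55-11:45, so the earliest start is 08:55.

08:55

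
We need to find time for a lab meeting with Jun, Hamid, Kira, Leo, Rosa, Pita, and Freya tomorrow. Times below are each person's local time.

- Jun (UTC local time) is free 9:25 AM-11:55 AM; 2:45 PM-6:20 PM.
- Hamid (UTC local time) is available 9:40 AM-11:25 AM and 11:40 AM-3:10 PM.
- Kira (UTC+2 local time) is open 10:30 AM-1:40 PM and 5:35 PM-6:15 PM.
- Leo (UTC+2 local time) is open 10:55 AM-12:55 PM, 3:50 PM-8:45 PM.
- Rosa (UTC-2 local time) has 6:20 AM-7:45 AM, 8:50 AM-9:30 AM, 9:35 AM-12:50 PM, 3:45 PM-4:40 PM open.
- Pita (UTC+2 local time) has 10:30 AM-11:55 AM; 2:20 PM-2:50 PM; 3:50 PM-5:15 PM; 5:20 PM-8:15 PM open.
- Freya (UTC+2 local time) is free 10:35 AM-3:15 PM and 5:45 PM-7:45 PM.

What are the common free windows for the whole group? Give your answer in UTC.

Jun in UTC: 09:25-11:55, 14:45-18:20.
Hamid in UTC: 09:40-11:25, 11:40-15:10.
Kira in UTC: 08:30-11:40, 15:35-16:15 (subtract 2h to convert from UTC+2).
Leo in UTC: 08:55-10:55, 13:50-18:45 (subtract 2h to convert from UTC+2).
Rosa in UTC: 08:20-09:45, 10:50-11:30, 11:35-14:50, 17:45-18:40 (add 2h to convert from UTC-2).
Pita in UTC: 08:30-09:55, 12:20-12:50, 13:50-15:15, 15:20-18:15 (subtract 2h to convert from UTC+2).
Freya in UTC: 08:35-13:15, 15:45-17:45 (subtract 2h to convert from UTC+2).
Jun ∩ Hamid: 09:40-11:25, 11:40-11:55, 14:45-15:10.
Jun ∩ Hamid ∩ Kira: 09:40-11:25.
Jun ∩ Hamid ∩ Kira ∩ Leo: 09:40-10:55.
Jun ∩ Hamid ∩ Kira ∩ Leo ∩ Rosa: 09:40-09:45, 10:50-10:55.
Jun ∩ Hamid ∩ Kira ∩ Leo ∩ Rosa ∩ Pita: 09:40-09:45.
Jun ∩ Hamid ∩ Kira ∩ Leo ∩ Rosa ∩ Pita ∩ Freya: 09:40-09:45.
So the common availability across everyone is 09:40-09:45.

09:40-09:45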